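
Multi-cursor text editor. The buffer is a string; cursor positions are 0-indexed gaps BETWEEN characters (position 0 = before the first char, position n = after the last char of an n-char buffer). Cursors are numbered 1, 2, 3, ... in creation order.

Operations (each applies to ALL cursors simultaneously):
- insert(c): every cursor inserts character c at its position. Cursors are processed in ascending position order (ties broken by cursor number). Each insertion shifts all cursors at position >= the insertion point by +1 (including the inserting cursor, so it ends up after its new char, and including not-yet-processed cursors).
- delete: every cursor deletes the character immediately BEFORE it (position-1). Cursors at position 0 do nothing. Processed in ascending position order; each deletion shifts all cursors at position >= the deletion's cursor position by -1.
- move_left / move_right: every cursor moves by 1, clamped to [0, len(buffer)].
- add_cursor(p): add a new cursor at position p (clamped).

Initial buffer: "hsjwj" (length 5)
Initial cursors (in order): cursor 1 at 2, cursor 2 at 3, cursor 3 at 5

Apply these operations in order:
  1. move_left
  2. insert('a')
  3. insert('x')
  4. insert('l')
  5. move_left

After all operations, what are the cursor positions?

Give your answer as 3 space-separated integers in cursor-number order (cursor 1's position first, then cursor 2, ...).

After op 1 (move_left): buffer="hsjwj" (len 5), cursors c1@1 c2@2 c3@4, authorship .....
After op 2 (insert('a')): buffer="hasajwaj" (len 8), cursors c1@2 c2@4 c3@7, authorship .1.2..3.
After op 3 (insert('x')): buffer="haxsaxjwaxj" (len 11), cursors c1@3 c2@6 c3@10, authorship .11.22..33.
After op 4 (insert('l')): buffer="haxlsaxljwaxlj" (len 14), cursors c1@4 c2@8 c3@13, authorship .111.222..333.
After op 5 (move_left): buffer="haxlsaxljwaxlj" (len 14), cursors c1@3 c2@7 c3@12, authorship .111.222..333.

Answer: 3 7 12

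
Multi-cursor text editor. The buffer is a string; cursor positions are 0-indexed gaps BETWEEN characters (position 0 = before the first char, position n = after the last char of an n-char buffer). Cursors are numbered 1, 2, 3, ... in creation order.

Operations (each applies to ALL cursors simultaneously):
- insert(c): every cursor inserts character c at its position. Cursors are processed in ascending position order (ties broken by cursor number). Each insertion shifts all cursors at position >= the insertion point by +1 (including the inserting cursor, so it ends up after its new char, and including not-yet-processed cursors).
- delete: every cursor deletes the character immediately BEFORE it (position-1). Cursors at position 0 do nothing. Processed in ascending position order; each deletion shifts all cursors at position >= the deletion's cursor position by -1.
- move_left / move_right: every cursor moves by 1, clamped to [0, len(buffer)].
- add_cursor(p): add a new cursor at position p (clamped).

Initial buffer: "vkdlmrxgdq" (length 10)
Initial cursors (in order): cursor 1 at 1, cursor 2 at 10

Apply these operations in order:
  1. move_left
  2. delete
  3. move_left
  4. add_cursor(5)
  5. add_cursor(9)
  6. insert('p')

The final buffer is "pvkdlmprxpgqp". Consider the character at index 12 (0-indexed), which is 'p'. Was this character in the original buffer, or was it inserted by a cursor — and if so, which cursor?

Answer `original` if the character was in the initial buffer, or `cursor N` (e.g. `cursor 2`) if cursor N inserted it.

After op 1 (move_left): buffer="vkdlmrxgdq" (len 10), cursors c1@0 c2@9, authorship ..........
After op 2 (delete): buffer="vkdlmrxgq" (len 9), cursors c1@0 c2@8, authorship .........
After op 3 (move_left): buffer="vkdlmrxgq" (len 9), cursors c1@0 c2@7, authorship .........
After op 4 (add_cursor(5)): buffer="vkdlmrxgq" (len 9), cursors c1@0 c3@5 c2@7, authorship .........
After op 5 (add_cursor(9)): buffer="vkdlmrxgq" (len 9), cursors c1@0 c3@5 c2@7 c4@9, authorship .........
After op 6 (insert('p')): buffer="pvkdlmprxpgqp" (len 13), cursors c1@1 c3@7 c2@10 c4@13, authorship 1.....3..2..4
Authorship (.=original, N=cursor N): 1 . . . . . 3 . . 2 . . 4
Index 12: author = 4

Answer: cursor 4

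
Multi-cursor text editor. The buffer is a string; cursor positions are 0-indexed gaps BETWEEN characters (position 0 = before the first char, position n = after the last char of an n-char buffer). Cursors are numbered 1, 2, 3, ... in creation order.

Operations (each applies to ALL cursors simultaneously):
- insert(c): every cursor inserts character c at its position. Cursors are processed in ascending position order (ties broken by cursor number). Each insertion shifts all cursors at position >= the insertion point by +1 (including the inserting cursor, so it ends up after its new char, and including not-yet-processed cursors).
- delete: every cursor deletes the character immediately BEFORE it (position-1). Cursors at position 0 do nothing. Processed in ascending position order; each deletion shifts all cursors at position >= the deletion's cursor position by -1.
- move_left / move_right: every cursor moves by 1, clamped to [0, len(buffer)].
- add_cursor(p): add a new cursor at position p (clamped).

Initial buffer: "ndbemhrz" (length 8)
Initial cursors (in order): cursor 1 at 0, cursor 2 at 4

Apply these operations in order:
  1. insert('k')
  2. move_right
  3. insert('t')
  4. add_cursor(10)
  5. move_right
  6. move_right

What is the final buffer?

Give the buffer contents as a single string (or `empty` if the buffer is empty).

Answer: kntdbekmthrz

Derivation:
After op 1 (insert('k')): buffer="kndbekmhrz" (len 10), cursors c1@1 c2@6, authorship 1....2....
After op 2 (move_right): buffer="kndbekmhrz" (len 10), cursors c1@2 c2@7, authorship 1....2....
After op 3 (insert('t')): buffer="kntdbekmthrz" (len 12), cursors c1@3 c2@9, authorship 1.1...2.2...
After op 4 (add_cursor(10)): buffer="kntdbekmthrz" (len 12), cursors c1@3 c2@9 c3@10, authorship 1.1...2.2...
After op 5 (move_right): buffer="kntdbekmthrz" (len 12), cursors c1@4 c2@10 c3@11, authorship 1.1...2.2...
After op 6 (move_right): buffer="kntdbekmthrz" (len 12), cursors c1@5 c2@11 c3@12, authorship 1.1...2.2...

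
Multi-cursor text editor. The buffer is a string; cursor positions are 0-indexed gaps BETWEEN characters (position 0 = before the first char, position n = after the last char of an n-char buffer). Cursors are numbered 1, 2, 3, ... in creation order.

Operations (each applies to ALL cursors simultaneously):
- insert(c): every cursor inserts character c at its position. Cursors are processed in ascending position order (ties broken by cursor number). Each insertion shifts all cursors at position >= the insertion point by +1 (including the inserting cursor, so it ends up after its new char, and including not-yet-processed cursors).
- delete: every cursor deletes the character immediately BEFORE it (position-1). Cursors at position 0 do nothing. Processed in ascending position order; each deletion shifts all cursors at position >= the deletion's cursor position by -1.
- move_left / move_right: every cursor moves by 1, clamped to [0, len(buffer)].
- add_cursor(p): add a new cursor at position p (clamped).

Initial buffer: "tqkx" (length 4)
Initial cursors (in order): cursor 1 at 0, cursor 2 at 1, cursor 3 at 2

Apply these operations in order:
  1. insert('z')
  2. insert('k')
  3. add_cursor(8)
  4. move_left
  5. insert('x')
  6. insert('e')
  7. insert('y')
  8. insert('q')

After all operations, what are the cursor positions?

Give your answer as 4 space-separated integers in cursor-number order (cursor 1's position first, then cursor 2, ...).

After op 1 (insert('z')): buffer="ztzqzkx" (len 7), cursors c1@1 c2@3 c3@5, authorship 1.2.3..
After op 2 (insert('k')): buffer="zktzkqzkkx" (len 10), cursors c1@2 c2@5 c3@8, authorship 11.22.33..
After op 3 (add_cursor(8)): buffer="zktzkqzkkx" (len 10), cursors c1@2 c2@5 c3@8 c4@8, authorship 11.22.33..
After op 4 (move_left): buffer="zktzkqzkkx" (len 10), cursors c1@1 c2@4 c3@7 c4@7, authorship 11.22.33..
After op 5 (insert('x')): buffer="zxktzxkqzxxkkx" (len 14), cursors c1@2 c2@6 c3@11 c4@11, authorship 111.222.3343..
After op 6 (insert('e')): buffer="zxektzxekqzxxeekkx" (len 18), cursors c1@3 c2@8 c3@15 c4@15, authorship 1111.2222.334343..
After op 7 (insert('y')): buffer="zxeyktzxeykqzxxeeyykkx" (len 22), cursors c1@4 c2@10 c3@19 c4@19, authorship 11111.22222.33434343..
After op 8 (insert('q')): buffer="zxeyqktzxeyqkqzxxeeyyqqkkx" (len 26), cursors c1@5 c2@12 c3@23 c4@23, authorship 111111.222222.3343434343..

Answer: 5 12 23 23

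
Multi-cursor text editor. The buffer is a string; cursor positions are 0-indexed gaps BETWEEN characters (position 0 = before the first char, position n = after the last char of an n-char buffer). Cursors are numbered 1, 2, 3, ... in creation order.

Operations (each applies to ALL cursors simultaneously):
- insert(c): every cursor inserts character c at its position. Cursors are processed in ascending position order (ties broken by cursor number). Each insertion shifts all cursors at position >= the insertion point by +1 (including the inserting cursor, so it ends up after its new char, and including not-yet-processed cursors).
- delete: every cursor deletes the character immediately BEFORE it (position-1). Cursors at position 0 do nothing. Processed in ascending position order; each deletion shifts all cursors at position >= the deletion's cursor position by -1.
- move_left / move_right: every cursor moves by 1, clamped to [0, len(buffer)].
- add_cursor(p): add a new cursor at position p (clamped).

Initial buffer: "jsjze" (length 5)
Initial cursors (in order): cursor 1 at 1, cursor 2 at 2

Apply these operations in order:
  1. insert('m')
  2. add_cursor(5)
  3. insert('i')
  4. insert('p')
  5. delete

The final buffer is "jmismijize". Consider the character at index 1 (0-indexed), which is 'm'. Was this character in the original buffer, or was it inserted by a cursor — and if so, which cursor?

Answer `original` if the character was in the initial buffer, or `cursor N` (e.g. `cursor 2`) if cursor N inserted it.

After op 1 (insert('m')): buffer="jmsmjze" (len 7), cursors c1@2 c2@4, authorship .1.2...
After op 2 (add_cursor(5)): buffer="jmsmjze" (len 7), cursors c1@2 c2@4 c3@5, authorship .1.2...
After op 3 (insert('i')): buffer="jmismijize" (len 10), cursors c1@3 c2@6 c3@8, authorship .11.22.3..
After op 4 (insert('p')): buffer="jmipsmipjipze" (len 13), cursors c1@4 c2@8 c3@11, authorship .111.222.33..
After op 5 (delete): buffer="jmismijize" (len 10), cursors c1@3 c2@6 c3@8, authorship .11.22.3..
Authorship (.=original, N=cursor N): . 1 1 . 2 2 . 3 . .
Index 1: author = 1

Answer: cursor 1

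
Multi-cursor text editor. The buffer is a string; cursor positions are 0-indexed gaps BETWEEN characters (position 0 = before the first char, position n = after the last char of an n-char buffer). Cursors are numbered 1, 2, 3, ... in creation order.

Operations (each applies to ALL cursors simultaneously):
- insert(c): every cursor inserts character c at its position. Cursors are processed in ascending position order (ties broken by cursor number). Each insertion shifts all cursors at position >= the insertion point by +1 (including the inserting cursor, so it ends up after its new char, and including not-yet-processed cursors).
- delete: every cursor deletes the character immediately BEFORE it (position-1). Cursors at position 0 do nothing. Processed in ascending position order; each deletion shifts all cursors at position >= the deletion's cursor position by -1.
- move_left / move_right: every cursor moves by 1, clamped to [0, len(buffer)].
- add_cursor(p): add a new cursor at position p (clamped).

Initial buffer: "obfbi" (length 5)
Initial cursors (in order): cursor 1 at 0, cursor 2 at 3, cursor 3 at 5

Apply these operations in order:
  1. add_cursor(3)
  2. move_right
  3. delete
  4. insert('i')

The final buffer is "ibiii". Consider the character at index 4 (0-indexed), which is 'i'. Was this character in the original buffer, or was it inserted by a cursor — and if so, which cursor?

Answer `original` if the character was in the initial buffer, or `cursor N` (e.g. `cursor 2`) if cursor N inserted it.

After op 1 (add_cursor(3)): buffer="obfbi" (len 5), cursors c1@0 c2@3 c4@3 c3@5, authorship .....
After op 2 (move_right): buffer="obfbi" (len 5), cursors c1@1 c2@4 c4@4 c3@5, authorship .....
After op 3 (delete): buffer="b" (len 1), cursors c1@0 c2@1 c3@1 c4@1, authorship .
After op 4 (insert('i')): buffer="ibiii" (len 5), cursors c1@1 c2@5 c3@5 c4@5, authorship 1.234
Authorship (.=original, N=cursor N): 1 . 2 3 4
Index 4: author = 4

Answer: cursor 4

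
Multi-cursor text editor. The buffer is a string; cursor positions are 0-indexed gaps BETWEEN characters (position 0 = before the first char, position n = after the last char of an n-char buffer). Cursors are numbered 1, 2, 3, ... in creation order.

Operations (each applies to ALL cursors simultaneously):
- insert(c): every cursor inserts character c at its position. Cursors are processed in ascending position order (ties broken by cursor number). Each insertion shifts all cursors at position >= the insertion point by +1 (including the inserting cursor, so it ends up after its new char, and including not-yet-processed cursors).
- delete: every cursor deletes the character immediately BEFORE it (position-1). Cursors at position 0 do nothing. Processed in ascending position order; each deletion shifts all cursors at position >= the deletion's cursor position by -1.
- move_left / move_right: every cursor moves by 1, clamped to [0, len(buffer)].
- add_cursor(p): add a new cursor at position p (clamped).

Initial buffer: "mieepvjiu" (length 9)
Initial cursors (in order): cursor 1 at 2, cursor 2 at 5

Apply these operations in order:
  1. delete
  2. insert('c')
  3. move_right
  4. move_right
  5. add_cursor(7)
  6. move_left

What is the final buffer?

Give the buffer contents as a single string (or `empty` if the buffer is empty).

Answer: mceecvjiu

Derivation:
After op 1 (delete): buffer="meevjiu" (len 7), cursors c1@1 c2@3, authorship .......
After op 2 (insert('c')): buffer="mceecvjiu" (len 9), cursors c1@2 c2@5, authorship .1..2....
After op 3 (move_right): buffer="mceecvjiu" (len 9), cursors c1@3 c2@6, authorship .1..2....
After op 4 (move_right): buffer="mceecvjiu" (len 9), cursors c1@4 c2@7, authorship .1..2....
After op 5 (add_cursor(7)): buffer="mceecvjiu" (len 9), cursors c1@4 c2@7 c3@7, authorship .1..2....
After op 6 (move_left): buffer="mceecvjiu" (len 9), cursors c1@3 c2@6 c3@6, authorship .1..2....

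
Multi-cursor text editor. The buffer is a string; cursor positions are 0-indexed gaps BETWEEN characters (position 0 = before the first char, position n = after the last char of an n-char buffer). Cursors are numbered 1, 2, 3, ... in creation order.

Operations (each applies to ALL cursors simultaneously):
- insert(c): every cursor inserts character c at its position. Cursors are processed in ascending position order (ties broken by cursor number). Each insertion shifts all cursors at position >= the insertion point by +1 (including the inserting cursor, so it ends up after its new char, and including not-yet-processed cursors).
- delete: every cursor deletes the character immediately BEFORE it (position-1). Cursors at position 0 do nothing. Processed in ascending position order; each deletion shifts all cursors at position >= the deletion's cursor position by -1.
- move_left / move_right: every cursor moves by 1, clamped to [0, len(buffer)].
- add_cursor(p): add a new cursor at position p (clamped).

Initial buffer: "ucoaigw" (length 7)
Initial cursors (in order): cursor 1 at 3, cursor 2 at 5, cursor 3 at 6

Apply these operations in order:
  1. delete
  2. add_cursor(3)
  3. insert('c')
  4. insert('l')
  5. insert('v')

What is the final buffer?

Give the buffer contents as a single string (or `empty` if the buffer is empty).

Answer: ucclvaccclllvvvw

Derivation:
After op 1 (delete): buffer="ucaw" (len 4), cursors c1@2 c2@3 c3@3, authorship ....
After op 2 (add_cursor(3)): buffer="ucaw" (len 4), cursors c1@2 c2@3 c3@3 c4@3, authorship ....
After op 3 (insert('c')): buffer="uccacccw" (len 8), cursors c1@3 c2@7 c3@7 c4@7, authorship ..1.234.
After op 4 (insert('l')): buffer="ucclaccclllw" (len 12), cursors c1@4 c2@11 c3@11 c4@11, authorship ..11.234234.
After op 5 (insert('v')): buffer="ucclvaccclllvvvw" (len 16), cursors c1@5 c2@15 c3@15 c4@15, authorship ..111.234234234.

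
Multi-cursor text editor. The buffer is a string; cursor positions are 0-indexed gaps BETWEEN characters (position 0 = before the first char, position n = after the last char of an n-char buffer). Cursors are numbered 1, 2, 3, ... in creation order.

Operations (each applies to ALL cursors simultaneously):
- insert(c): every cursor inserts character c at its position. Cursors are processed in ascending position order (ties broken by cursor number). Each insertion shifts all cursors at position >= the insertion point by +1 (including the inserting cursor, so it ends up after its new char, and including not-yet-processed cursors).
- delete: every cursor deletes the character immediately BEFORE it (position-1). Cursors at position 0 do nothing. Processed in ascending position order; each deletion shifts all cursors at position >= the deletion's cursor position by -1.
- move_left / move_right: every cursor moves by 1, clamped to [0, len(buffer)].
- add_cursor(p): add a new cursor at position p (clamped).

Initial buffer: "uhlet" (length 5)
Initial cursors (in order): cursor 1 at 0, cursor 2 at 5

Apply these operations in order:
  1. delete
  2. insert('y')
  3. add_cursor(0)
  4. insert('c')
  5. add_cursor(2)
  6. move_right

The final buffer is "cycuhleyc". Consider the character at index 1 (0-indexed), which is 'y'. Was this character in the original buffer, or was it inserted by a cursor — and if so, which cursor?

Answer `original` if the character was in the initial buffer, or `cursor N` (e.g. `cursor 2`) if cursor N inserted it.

After op 1 (delete): buffer="uhle" (len 4), cursors c1@0 c2@4, authorship ....
After op 2 (insert('y')): buffer="yuhley" (len 6), cursors c1@1 c2@6, authorship 1....2
After op 3 (add_cursor(0)): buffer="yuhley" (len 6), cursors c3@0 c1@1 c2@6, authorship 1....2
After op 4 (insert('c')): buffer="cycuhleyc" (len 9), cursors c3@1 c1@3 c2@9, authorship 311....22
After op 5 (add_cursor(2)): buffer="cycuhleyc" (len 9), cursors c3@1 c4@2 c1@3 c2@9, authorship 311....22
After op 6 (move_right): buffer="cycuhleyc" (len 9), cursors c3@2 c4@3 c1@4 c2@9, authorship 311....22
Authorship (.=original, N=cursor N): 3 1 1 . . . . 2 2
Index 1: author = 1

Answer: cursor 1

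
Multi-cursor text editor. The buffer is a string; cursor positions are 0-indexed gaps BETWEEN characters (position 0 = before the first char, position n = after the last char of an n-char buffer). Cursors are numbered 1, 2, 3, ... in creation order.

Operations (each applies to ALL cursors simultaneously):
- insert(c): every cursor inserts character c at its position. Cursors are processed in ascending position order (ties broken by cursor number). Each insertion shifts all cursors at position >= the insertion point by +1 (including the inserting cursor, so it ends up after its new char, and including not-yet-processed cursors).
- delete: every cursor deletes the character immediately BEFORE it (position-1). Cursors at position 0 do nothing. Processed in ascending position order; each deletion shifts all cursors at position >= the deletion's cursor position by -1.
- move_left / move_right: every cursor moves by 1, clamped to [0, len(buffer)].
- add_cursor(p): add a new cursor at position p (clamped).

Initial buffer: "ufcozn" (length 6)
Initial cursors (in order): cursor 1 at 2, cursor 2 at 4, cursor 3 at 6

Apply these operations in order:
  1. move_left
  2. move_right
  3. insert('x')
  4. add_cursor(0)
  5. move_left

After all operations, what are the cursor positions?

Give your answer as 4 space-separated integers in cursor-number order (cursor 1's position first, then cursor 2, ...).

Answer: 2 5 8 0

Derivation:
After op 1 (move_left): buffer="ufcozn" (len 6), cursors c1@1 c2@3 c3@5, authorship ......
After op 2 (move_right): buffer="ufcozn" (len 6), cursors c1@2 c2@4 c3@6, authorship ......
After op 3 (insert('x')): buffer="ufxcoxznx" (len 9), cursors c1@3 c2@6 c3@9, authorship ..1..2..3
After op 4 (add_cursor(0)): buffer="ufxcoxznx" (len 9), cursors c4@0 c1@3 c2@6 c3@9, authorship ..1..2..3
After op 5 (move_left): buffer="ufxcoxznx" (len 9), cursors c4@0 c1@2 c2@5 c3@8, authorship ..1..2..3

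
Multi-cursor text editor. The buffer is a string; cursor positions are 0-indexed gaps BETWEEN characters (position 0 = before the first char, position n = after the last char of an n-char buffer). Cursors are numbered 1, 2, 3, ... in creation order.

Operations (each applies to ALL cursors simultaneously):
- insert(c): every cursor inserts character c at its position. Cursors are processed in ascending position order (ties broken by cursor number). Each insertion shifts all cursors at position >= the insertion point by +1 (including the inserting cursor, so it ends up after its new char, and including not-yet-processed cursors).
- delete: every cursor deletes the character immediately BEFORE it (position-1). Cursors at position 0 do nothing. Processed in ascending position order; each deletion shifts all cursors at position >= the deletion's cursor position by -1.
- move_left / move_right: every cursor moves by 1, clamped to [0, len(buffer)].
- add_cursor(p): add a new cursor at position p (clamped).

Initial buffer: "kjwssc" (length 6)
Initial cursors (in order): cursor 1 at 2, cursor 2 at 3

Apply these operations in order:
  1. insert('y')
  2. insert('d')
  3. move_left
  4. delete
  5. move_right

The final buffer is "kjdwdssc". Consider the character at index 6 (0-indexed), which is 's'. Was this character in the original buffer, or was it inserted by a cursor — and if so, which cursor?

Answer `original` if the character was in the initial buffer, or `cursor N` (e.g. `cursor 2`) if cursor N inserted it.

After op 1 (insert('y')): buffer="kjywyssc" (len 8), cursors c1@3 c2@5, authorship ..1.2...
After op 2 (insert('d')): buffer="kjydwydssc" (len 10), cursors c1@4 c2@7, authorship ..11.22...
After op 3 (move_left): buffer="kjydwydssc" (len 10), cursors c1@3 c2@6, authorship ..11.22...
After op 4 (delete): buffer="kjdwdssc" (len 8), cursors c1@2 c2@4, authorship ..1.2...
After op 5 (move_right): buffer="kjdwdssc" (len 8), cursors c1@3 c2@5, authorship ..1.2...
Authorship (.=original, N=cursor N): . . 1 . 2 . . .
Index 6: author = original

Answer: original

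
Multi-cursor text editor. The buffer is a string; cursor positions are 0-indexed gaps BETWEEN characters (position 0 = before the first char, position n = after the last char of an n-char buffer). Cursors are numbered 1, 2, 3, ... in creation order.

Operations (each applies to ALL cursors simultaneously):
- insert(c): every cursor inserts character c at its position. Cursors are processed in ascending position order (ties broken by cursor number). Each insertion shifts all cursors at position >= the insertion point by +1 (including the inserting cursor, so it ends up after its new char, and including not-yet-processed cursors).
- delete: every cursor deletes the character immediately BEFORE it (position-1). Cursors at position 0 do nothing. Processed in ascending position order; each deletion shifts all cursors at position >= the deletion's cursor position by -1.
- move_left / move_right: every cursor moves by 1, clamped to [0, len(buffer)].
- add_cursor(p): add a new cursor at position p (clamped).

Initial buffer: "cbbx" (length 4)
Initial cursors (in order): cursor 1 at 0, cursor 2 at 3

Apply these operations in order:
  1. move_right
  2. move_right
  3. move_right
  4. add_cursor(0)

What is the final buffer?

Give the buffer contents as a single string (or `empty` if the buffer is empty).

Answer: cbbx

Derivation:
After op 1 (move_right): buffer="cbbx" (len 4), cursors c1@1 c2@4, authorship ....
After op 2 (move_right): buffer="cbbx" (len 4), cursors c1@2 c2@4, authorship ....
After op 3 (move_right): buffer="cbbx" (len 4), cursors c1@3 c2@4, authorship ....
After op 4 (add_cursor(0)): buffer="cbbx" (len 4), cursors c3@0 c1@3 c2@4, authorship ....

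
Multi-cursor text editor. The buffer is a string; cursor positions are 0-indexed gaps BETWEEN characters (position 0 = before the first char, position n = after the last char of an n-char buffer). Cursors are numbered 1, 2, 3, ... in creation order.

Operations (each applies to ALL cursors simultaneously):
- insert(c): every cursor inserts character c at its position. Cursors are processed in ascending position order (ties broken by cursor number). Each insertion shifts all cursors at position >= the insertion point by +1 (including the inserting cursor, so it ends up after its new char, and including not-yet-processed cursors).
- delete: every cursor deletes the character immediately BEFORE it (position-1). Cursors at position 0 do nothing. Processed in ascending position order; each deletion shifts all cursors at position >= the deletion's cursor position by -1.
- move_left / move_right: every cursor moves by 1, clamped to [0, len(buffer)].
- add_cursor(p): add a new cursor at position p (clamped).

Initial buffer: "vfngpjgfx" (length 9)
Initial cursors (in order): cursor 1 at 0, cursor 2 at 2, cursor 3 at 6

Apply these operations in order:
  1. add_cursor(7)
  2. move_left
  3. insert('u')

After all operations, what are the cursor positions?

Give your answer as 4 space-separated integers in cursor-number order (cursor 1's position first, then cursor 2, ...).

Answer: 1 3 8 10

Derivation:
After op 1 (add_cursor(7)): buffer="vfngpjgfx" (len 9), cursors c1@0 c2@2 c3@6 c4@7, authorship .........
After op 2 (move_left): buffer="vfngpjgfx" (len 9), cursors c1@0 c2@1 c3@5 c4@6, authorship .........
After op 3 (insert('u')): buffer="uvufngpujugfx" (len 13), cursors c1@1 c2@3 c3@8 c4@10, authorship 1.2....3.4...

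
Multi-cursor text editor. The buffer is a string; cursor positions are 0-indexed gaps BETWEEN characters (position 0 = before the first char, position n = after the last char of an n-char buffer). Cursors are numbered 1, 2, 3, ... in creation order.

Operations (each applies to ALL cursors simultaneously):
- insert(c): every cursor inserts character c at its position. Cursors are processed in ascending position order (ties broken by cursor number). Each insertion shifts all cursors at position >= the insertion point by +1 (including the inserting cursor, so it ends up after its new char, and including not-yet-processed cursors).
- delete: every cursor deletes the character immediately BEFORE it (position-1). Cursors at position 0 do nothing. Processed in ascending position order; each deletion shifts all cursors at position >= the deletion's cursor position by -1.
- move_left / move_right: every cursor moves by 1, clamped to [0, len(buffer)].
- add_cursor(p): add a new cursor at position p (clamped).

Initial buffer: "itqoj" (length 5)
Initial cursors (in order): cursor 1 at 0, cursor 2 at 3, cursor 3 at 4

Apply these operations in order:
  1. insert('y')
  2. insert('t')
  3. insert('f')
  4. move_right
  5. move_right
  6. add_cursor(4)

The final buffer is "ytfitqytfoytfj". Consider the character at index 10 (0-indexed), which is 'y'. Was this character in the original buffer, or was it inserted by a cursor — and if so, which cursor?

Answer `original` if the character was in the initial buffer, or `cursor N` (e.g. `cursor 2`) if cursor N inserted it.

After op 1 (insert('y')): buffer="yitqyoyj" (len 8), cursors c1@1 c2@5 c3@7, authorship 1...2.3.
After op 2 (insert('t')): buffer="ytitqytoytj" (len 11), cursors c1@2 c2@7 c3@10, authorship 11...22.33.
After op 3 (insert('f')): buffer="ytfitqytfoytfj" (len 14), cursors c1@3 c2@9 c3@13, authorship 111...222.333.
After op 4 (move_right): buffer="ytfitqytfoytfj" (len 14), cursors c1@4 c2@10 c3@14, authorship 111...222.333.
After op 5 (move_right): buffer="ytfitqytfoytfj" (len 14), cursors c1@5 c2@11 c3@14, authorship 111...222.333.
After op 6 (add_cursor(4)): buffer="ytfitqytfoytfj" (len 14), cursors c4@4 c1@5 c2@11 c3@14, authorship 111...222.333.
Authorship (.=original, N=cursor N): 1 1 1 . . . 2 2 2 . 3 3 3 .
Index 10: author = 3

Answer: cursor 3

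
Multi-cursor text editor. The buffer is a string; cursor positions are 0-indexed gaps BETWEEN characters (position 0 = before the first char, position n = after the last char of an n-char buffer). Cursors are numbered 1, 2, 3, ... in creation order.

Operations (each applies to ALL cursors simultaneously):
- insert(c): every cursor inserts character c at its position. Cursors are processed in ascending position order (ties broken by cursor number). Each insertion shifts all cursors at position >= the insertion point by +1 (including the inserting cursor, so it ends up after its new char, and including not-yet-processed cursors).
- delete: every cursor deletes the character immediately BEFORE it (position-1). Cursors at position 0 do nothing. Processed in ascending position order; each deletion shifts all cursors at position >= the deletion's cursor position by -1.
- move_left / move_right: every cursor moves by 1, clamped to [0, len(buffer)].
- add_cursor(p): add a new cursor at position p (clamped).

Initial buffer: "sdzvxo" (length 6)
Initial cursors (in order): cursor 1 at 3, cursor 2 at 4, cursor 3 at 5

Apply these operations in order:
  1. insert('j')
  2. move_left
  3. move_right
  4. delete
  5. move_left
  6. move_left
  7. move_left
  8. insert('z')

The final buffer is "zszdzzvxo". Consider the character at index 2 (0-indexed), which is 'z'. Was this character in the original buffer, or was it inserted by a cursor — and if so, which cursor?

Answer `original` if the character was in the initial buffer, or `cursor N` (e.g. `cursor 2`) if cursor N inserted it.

Answer: cursor 2

Derivation:
After op 1 (insert('j')): buffer="sdzjvjxjo" (len 9), cursors c1@4 c2@6 c3@8, authorship ...1.2.3.
After op 2 (move_left): buffer="sdzjvjxjo" (len 9), cursors c1@3 c2@5 c3@7, authorship ...1.2.3.
After op 3 (move_right): buffer="sdzjvjxjo" (len 9), cursors c1@4 c2@6 c3@8, authorship ...1.2.3.
After op 4 (delete): buffer="sdzvxo" (len 6), cursors c1@3 c2@4 c3@5, authorship ......
After op 5 (move_left): buffer="sdzvxo" (len 6), cursors c1@2 c2@3 c3@4, authorship ......
After op 6 (move_left): buffer="sdzvxo" (len 6), cursors c1@1 c2@2 c3@3, authorship ......
After op 7 (move_left): buffer="sdzvxo" (len 6), cursors c1@0 c2@1 c3@2, authorship ......
After op 8 (insert('z')): buffer="zszdzzvxo" (len 9), cursors c1@1 c2@3 c3@5, authorship 1.2.3....
Authorship (.=original, N=cursor N): 1 . 2 . 3 . . . .
Index 2: author = 2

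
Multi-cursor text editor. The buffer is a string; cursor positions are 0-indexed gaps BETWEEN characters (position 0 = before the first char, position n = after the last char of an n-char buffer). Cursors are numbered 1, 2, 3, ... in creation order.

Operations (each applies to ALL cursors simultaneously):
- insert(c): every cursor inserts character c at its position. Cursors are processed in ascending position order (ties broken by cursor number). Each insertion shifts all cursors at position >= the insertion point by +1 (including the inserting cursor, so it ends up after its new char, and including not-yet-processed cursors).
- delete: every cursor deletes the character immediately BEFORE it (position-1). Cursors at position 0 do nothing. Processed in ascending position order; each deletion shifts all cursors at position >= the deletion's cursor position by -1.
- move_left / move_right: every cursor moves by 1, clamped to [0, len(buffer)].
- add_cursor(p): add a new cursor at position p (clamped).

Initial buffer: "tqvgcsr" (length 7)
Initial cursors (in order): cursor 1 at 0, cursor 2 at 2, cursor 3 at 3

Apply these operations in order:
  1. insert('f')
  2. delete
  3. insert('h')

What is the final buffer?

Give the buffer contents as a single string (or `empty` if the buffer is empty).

Answer: htqhvhgcsr

Derivation:
After op 1 (insert('f')): buffer="ftqfvfgcsr" (len 10), cursors c1@1 c2@4 c3@6, authorship 1..2.3....
After op 2 (delete): buffer="tqvgcsr" (len 7), cursors c1@0 c2@2 c3@3, authorship .......
After op 3 (insert('h')): buffer="htqhvhgcsr" (len 10), cursors c1@1 c2@4 c3@6, authorship 1..2.3....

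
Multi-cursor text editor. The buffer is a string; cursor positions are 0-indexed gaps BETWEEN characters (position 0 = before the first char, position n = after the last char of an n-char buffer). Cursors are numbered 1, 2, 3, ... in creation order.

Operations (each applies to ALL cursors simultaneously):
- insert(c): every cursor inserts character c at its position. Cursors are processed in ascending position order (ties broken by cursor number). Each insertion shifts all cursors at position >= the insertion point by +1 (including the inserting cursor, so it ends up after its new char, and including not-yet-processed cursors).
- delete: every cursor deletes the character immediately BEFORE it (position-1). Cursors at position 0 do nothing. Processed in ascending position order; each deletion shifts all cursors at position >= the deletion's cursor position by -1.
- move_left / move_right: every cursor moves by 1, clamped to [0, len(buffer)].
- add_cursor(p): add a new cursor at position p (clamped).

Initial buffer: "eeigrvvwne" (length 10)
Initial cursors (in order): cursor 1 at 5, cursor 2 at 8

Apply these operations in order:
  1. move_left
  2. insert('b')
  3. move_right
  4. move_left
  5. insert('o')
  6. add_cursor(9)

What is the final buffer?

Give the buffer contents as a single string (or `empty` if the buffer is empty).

After op 1 (move_left): buffer="eeigrvvwne" (len 10), cursors c1@4 c2@7, authorship ..........
After op 2 (insert('b')): buffer="eeigbrvvbwne" (len 12), cursors c1@5 c2@9, authorship ....1...2...
After op 3 (move_right): buffer="eeigbrvvbwne" (len 12), cursors c1@6 c2@10, authorship ....1...2...
After op 4 (move_left): buffer="eeigbrvvbwne" (len 12), cursors c1@5 c2@9, authorship ....1...2...
After op 5 (insert('o')): buffer="eeigborvvbowne" (len 14), cursors c1@6 c2@11, authorship ....11...22...
After op 6 (add_cursor(9)): buffer="eeigborvvbowne" (len 14), cursors c1@6 c3@9 c2@11, authorship ....11...22...

Answer: eeigborvvbowne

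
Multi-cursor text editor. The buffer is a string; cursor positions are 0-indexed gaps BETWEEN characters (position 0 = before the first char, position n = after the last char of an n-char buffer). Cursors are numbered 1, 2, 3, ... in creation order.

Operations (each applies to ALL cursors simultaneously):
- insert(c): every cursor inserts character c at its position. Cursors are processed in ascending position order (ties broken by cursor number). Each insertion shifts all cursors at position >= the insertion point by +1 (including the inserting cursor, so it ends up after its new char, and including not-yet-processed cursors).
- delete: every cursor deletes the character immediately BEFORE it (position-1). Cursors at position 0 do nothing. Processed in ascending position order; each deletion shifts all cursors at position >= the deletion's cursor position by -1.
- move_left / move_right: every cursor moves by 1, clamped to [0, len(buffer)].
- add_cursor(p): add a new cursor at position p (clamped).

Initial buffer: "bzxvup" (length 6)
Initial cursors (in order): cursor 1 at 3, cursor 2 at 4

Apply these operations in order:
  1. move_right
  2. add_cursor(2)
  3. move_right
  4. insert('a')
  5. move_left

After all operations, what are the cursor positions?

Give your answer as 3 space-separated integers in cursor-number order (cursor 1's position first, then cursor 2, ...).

Answer: 6 8 3

Derivation:
After op 1 (move_right): buffer="bzxvup" (len 6), cursors c1@4 c2@5, authorship ......
After op 2 (add_cursor(2)): buffer="bzxvup" (len 6), cursors c3@2 c1@4 c2@5, authorship ......
After op 3 (move_right): buffer="bzxvup" (len 6), cursors c3@3 c1@5 c2@6, authorship ......
After op 4 (insert('a')): buffer="bzxavuapa" (len 9), cursors c3@4 c1@7 c2@9, authorship ...3..1.2
After op 5 (move_left): buffer="bzxavuapa" (len 9), cursors c3@3 c1@6 c2@8, authorship ...3..1.2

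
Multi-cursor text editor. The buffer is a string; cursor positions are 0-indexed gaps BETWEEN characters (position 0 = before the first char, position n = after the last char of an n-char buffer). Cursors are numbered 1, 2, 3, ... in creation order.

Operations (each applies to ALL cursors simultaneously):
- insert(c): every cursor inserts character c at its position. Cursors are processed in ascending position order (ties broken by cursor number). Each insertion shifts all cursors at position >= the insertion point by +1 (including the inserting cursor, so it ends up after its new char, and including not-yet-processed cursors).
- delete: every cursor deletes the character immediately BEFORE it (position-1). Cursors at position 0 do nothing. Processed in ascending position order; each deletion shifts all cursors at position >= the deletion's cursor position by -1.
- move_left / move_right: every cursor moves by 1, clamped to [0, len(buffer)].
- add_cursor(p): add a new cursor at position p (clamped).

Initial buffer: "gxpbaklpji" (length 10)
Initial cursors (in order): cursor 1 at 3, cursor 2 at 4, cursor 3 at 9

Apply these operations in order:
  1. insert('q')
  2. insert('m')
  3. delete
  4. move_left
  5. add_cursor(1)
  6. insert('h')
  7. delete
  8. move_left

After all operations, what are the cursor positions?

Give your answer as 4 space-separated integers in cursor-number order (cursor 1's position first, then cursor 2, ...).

After op 1 (insert('q')): buffer="gxpqbqaklpjqi" (len 13), cursors c1@4 c2@6 c3@12, authorship ...1.2.....3.
After op 2 (insert('m')): buffer="gxpqmbqmaklpjqmi" (len 16), cursors c1@5 c2@8 c3@15, authorship ...11.22.....33.
After op 3 (delete): buffer="gxpqbqaklpjqi" (len 13), cursors c1@4 c2@6 c3@12, authorship ...1.2.....3.
After op 4 (move_left): buffer="gxpqbqaklpjqi" (len 13), cursors c1@3 c2@5 c3@11, authorship ...1.2.....3.
After op 5 (add_cursor(1)): buffer="gxpqbqaklpjqi" (len 13), cursors c4@1 c1@3 c2@5 c3@11, authorship ...1.2.....3.
After op 6 (insert('h')): buffer="ghxphqbhqaklpjhqi" (len 17), cursors c4@2 c1@5 c2@8 c3@15, authorship .4..11.22.....33.
After op 7 (delete): buffer="gxpqbqaklpjqi" (len 13), cursors c4@1 c1@3 c2@5 c3@11, authorship ...1.2.....3.
After op 8 (move_left): buffer="gxpqbqaklpjqi" (len 13), cursors c4@0 c1@2 c2@4 c3@10, authorship ...1.2.....3.

Answer: 2 4 10 0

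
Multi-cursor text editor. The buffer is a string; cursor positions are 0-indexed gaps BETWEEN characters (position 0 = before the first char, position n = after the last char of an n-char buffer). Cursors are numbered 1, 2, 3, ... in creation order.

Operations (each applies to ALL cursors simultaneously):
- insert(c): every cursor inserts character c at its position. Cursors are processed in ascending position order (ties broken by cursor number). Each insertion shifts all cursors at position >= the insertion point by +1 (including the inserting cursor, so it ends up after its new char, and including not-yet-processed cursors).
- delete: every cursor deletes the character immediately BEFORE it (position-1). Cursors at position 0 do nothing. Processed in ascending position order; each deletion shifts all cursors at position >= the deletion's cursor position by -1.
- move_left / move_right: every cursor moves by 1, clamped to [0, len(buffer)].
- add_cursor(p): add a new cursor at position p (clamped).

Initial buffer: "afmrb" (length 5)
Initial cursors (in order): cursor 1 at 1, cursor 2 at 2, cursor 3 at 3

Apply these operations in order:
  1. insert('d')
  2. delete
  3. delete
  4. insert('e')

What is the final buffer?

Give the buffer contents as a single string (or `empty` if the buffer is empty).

Answer: eeerb

Derivation:
After op 1 (insert('d')): buffer="adfdmdrb" (len 8), cursors c1@2 c2@4 c3@6, authorship .1.2.3..
After op 2 (delete): buffer="afmrb" (len 5), cursors c1@1 c2@2 c3@3, authorship .....
After op 3 (delete): buffer="rb" (len 2), cursors c1@0 c2@0 c3@0, authorship ..
After op 4 (insert('e')): buffer="eeerb" (len 5), cursors c1@3 c2@3 c3@3, authorship 123..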